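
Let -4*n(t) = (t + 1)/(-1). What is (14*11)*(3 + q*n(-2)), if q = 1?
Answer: 847/2 ≈ 423.50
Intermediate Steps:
n(t) = ¼ + t/4 (n(t) = -(t + 1)/(4*(-1)) = -(1 + t)*(-1)/4 = -(-1 - t)/4 = ¼ + t/4)
(14*11)*(3 + q*n(-2)) = (14*11)*(3 + 1*(¼ + (¼)*(-2))) = 154*(3 + 1*(¼ - ½)) = 154*(3 + 1*(-¼)) = 154*(3 - ¼) = 154*(11/4) = 847/2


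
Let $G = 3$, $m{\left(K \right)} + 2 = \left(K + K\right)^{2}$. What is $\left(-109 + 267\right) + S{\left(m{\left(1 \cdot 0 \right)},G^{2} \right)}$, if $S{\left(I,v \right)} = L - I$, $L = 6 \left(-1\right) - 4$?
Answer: $150$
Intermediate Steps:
$m{\left(K \right)} = -2 + 4 K^{2}$ ($m{\left(K \right)} = -2 + \left(K + K\right)^{2} = -2 + \left(2 K\right)^{2} = -2 + 4 K^{2}$)
$L = -10$ ($L = -6 - 4 = -10$)
$S{\left(I,v \right)} = -10 - I$
$\left(-109 + 267\right) + S{\left(m{\left(1 \cdot 0 \right)},G^{2} \right)} = \left(-109 + 267\right) - \left(8 + 0\right) = 158 - \left(8 + 0\right) = 158 - 8 = 150$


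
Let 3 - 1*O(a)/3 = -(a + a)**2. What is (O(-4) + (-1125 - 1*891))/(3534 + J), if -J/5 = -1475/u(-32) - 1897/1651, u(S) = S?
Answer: -264160/481641 ≈ -0.54846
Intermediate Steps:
O(a) = 9 + 12*a**2 (O(a) = 9 - (-3)*(a + a)**2 = 9 - (-3)*(2*a)**2 = 9 - (-3)*4*a**2 = 9 - (-12)*a**2 = 9 + 12*a**2)
J = -11872605/52832 (J = -5*(-1475/(-32) - 1897/1651) = -5*(-1475*(-1/32) - 1897*1/1651) = -5*(1475/32 - 1897/1651) = -5*2374521/52832 = -11872605/52832 ≈ -224.72)
(O(-4) + (-1125 - 1*891))/(3534 + J) = ((9 + 12*(-4)**2) + (-1125 - 1*891))/(3534 - 11872605/52832) = ((9 + 12*16) + (-1125 - 891))/(174835683/52832) = ((9 + 192) - 2016)*(52832/174835683) = (201 - 2016)*(52832/174835683) = -1815*52832/174835683 = -264160/481641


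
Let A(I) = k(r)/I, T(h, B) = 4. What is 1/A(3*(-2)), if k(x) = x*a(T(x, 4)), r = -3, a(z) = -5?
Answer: -⅖ ≈ -0.40000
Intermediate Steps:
k(x) = -5*x (k(x) = x*(-5) = -5*x)
A(I) = 15/I (A(I) = (-5*(-3))/I = 15/I)
1/A(3*(-2)) = 1/(15/((3*(-2)))) = 1/(15/(-6)) = 1/(15*(-⅙)) = 1/(-5/2) = -⅖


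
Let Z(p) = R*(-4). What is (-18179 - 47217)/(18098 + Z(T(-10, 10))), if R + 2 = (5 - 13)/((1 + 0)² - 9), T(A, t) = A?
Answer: -32698/9051 ≈ -3.6126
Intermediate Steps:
R = -1 (R = -2 + (5 - 13)/((1 + 0)² - 9) = -2 - 8/(1² - 9) = -2 - 8/(1 - 9) = -2 - 8/(-8) = -2 - 8*(-⅛) = -2 + 1 = -1)
Z(p) = 4 (Z(p) = -1*(-4) = 4)
(-18179 - 47217)/(18098 + Z(T(-10, 10))) = (-18179 - 47217)/(18098 + 4) = -65396/18102 = -65396*1/18102 = -32698/9051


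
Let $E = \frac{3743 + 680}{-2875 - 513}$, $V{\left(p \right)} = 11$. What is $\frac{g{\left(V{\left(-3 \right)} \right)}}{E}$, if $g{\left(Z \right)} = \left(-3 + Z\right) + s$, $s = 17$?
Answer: $- \frac{84700}{4423} \approx -19.15$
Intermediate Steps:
$g{\left(Z \right)} = 14 + Z$ ($g{\left(Z \right)} = \left(-3 + Z\right) + 17 = 14 + Z$)
$E = - \frac{4423}{3388}$ ($E = \frac{4423}{-3388} = 4423 \left(- \frac{1}{3388}\right) = - \frac{4423}{3388} \approx -1.3055$)
$\frac{g{\left(V{\left(-3 \right)} \right)}}{E} = \frac{14 + 11}{- \frac{4423}{3388}} = 25 \left(- \frac{3388}{4423}\right) = - \frac{84700}{4423}$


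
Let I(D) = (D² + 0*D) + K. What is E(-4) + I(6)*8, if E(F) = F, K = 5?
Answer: 324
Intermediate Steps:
I(D) = 5 + D² (I(D) = (D² + 0*D) + 5 = (D² + 0) + 5 = D² + 5 = 5 + D²)
E(-4) + I(6)*8 = -4 + (5 + 6²)*8 = -4 + (5 + 36)*8 = -4 + 41*8 = -4 + 328 = 324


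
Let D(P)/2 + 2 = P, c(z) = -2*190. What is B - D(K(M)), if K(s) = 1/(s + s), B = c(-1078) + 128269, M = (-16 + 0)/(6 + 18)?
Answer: 255789/2 ≈ 1.2789e+5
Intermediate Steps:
c(z) = -380
M = -⅔ (M = -16/24 = -16*1/24 = -⅔ ≈ -0.66667)
B = 127889 (B = -380 + 128269 = 127889)
K(s) = 1/(2*s)
D(P) = -4 + 2*P
B - D(K(M)) = 127889 - (-4 + 2*(1/(2*(-⅔)))) = 127889 - (-4 + 2*((½)*(-3/2))) = 127889 - (-4 + 2*(-¾)) = 127889 - (-4 - 3/2) = 127889 - 1*(-11/2) = 127889 + 11/2 = 255789/2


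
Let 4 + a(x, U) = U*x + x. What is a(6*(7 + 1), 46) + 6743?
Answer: 8995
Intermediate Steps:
a(x, U) = -4 + x + U*x (a(x, U) = -4 + (U*x + x) = -4 + (x + U*x) = -4 + x + U*x)
a(6*(7 + 1), 46) + 6743 = (-4 + 6*(7 + 1) + 46*(6*(7 + 1))) + 6743 = (-4 + 6*8 + 46*(6*8)) + 6743 = (-4 + 48 + 46*48) + 6743 = (-4 + 48 + 2208) + 6743 = 2252 + 6743 = 8995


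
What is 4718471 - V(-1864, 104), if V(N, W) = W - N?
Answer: 4716503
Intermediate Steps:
4718471 - V(-1864, 104) = 4718471 - (104 - 1*(-1864)) = 4718471 - (104 + 1864) = 4718471 - 1*1968 = 4718471 - 1968 = 4716503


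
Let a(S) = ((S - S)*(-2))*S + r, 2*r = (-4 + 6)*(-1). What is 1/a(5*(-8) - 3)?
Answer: -1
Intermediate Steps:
r = -1 (r = ((-4 + 6)*(-1))/2 = (2*(-1))/2 = (½)*(-2) = -1)
a(S) = -1 (a(S) = ((S - S)*(-2))*S - 1 = (0*(-2))*S - 1 = 0*S - 1 = 0 - 1 = -1)
1/a(5*(-8) - 3) = 1/(-1) = -1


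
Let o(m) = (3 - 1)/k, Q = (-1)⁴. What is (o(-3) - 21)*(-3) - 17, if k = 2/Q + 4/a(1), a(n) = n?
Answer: 45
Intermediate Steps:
Q = 1
k = 6 (k = 2/1 + 4/1 = 2*1 + 4*1 = 2 + 4 = 6)
o(m) = ⅓ (o(m) = (3 - 1)/6 = 2*(⅙) = ⅓)
(o(-3) - 21)*(-3) - 17 = (⅓ - 21)*(-3) - 17 = -62/3*(-3) - 17 = 62 - 17 = 45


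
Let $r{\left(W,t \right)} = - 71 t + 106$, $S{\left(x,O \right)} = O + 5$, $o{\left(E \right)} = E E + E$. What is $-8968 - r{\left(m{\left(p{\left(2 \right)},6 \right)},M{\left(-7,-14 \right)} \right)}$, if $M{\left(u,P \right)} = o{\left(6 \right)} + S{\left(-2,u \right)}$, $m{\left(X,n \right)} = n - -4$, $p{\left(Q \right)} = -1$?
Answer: $-6234$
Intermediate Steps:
$o{\left(E \right)} = E + E^{2}$ ($o{\left(E \right)} = E^{2} + E = E + E^{2}$)
$S{\left(x,O \right)} = 5 + O$
$m{\left(X,n \right)} = 4 + n$ ($m{\left(X,n \right)} = n + 4 = 4 + n$)
$M{\left(u,P \right)} = 47 + u$ ($M{\left(u,P \right)} = 6 \left(1 + 6\right) + \left(5 + u\right) = 6 \cdot 7 + \left(5 + u\right) = 42 + \left(5 + u\right) = 47 + u$)
$r{\left(W,t \right)} = 106 - 71 t$
$-8968 - r{\left(m{\left(p{\left(2 \right)},6 \right)},M{\left(-7,-14 \right)} \right)} = -8968 - \left(106 - 71 \left(47 - 7\right)\right) = -8968 - \left(106 - 2840\right) = -8968 - -2734 = -8968 + 2734 = -6234$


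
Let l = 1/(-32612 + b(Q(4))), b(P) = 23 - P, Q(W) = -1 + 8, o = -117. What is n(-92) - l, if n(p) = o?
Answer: -3813731/32596 ≈ -117.00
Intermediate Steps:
n(p) = -117
Q(W) = 7
l = -1/32596 (l = 1/(-32612 + (23 - 1*7)) = 1/(-32612 + (23 - 7)) = 1/(-32612 + 16) = 1/(-32596) = -1/32596 ≈ -3.0679e-5)
n(-92) - l = -117 - 1*(-1/32596) = -117 + 1/32596 = -3813731/32596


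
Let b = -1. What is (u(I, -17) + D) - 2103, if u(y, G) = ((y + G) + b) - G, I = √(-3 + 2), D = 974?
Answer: -1130 + I ≈ -1130.0 + 1.0*I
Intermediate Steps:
I
u(y, G) = -1 + y (u(y, G) = ((y + G) - 1) - G = ((G + y) - 1) - G = (-1 + G + y) - G = -1 + y)
(u(I, -17) + D) - 2103 = ((-1 + I) + 974) - 2103 = (973 + I) - 2103 = -1130 + I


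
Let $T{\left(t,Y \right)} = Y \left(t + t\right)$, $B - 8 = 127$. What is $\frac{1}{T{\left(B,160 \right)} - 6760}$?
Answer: $\frac{1}{36440} \approx 2.7442 \cdot 10^{-5}$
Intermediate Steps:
$B = 135$ ($B = 8 + 127 = 135$)
$T{\left(t,Y \right)} = 2 Y t$ ($T{\left(t,Y \right)} = Y 2 t = 2 Y t$)
$\frac{1}{T{\left(B,160 \right)} - 6760} = \frac{1}{2 \cdot 160 \cdot 135 - 6760} = \frac{1}{43200 - 6760} = \frac{1}{36440}$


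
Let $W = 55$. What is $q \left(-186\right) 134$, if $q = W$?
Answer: $-1370820$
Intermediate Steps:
$q = 55$
$q \left(-186\right) 134 = 55 \left(-186\right) 134 = \left(-10230\right) 134 = -1370820$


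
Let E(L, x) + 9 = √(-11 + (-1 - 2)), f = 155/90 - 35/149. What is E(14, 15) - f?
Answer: -28127/2682 + I*√14 ≈ -10.487 + 3.7417*I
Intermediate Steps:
f = 3989/2682 (f = 155*(1/90) - 35*1/149 = 31/18 - 35/149 = 3989/2682 ≈ 1.4873)
E(L, x) = -9 + I*√14 (E(L, x) = -9 + √(-11 + (-1 - 2)) = -9 + √(-11 - 3) = -9 + √(-14) = -9 + I*√14)
E(14, 15) - f = (-9 + I*√14) - 1*3989/2682 = (-9 + I*√14) - 3989/2682 = -28127/2682 + I*√14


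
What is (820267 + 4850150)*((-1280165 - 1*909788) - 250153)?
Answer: -13836418544202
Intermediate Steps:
(820267 + 4850150)*((-1280165 - 1*909788) - 250153) = 5670417*((-1280165 - 909788) - 250153) = 5670417*(-2189953 - 250153) = 5670417*(-2440106) = -13836418544202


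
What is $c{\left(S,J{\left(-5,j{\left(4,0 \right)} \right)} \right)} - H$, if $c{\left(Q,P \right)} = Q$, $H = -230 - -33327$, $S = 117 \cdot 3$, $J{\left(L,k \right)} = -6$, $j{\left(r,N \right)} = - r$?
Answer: $-32746$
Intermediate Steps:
$S = 351$
$H = 33097$ ($H = -230 + 33327 = 33097$)
$c{\left(S,J{\left(-5,j{\left(4,0 \right)} \right)} \right)} - H = 351 - 33097 = -32746$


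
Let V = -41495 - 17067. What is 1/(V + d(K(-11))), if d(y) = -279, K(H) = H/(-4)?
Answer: -1/58841 ≈ -1.6995e-5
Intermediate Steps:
K(H) = -H/4 (K(H) = H*(-¼) = -H/4)
V = -58562
1/(V + d(K(-11))) = 1/(-58562 - 279) = 1/(-58841) = -1/58841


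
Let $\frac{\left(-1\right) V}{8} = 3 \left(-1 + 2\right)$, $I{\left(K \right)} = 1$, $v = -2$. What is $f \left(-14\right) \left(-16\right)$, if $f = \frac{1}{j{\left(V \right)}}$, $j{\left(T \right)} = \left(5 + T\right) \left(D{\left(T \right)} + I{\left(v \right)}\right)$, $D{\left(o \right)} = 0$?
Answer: $- \frac{224}{19} \approx -11.789$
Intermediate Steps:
$V = -24$ ($V = - 8 \cdot 3 \left(-1 + 2\right) = - 8 \cdot 3 \cdot 1 = \left(-8\right) 3 = -24$)
$j{\left(T \right)} = 5 + T$ ($j{\left(T \right)} = \left(5 + T\right) \left(0 + 1\right) = \left(5 + T\right) 1 = 5 + T$)
$f = - \frac{1}{19}$ ($f = \frac{1}{5 - 24} = \frac{1}{-19} = - \frac{1}{19} \approx -0.052632$)
$f \left(-14\right) \left(-16\right) = \left(- \frac{1}{19}\right) \left(-14\right) \left(-16\right) = \frac{14}{19} \left(-16\right) = - \frac{224}{19}$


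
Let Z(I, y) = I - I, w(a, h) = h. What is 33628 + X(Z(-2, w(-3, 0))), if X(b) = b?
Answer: 33628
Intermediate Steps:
Z(I, y) = 0
33628 + X(Z(-2, w(-3, 0))) = 33628 + 0 = 33628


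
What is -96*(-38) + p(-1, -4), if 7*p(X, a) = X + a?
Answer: 25531/7 ≈ 3647.3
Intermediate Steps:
p(X, a) = X/7 + a/7 (p(X, a) = (X + a)/7 = X/7 + a/7)
-96*(-38) + p(-1, -4) = -96*(-38) + ((⅐)*(-1) + (⅐)*(-4)) = 3648 + (-⅐ - 4/7) = 3648 - 5/7 = 25531/7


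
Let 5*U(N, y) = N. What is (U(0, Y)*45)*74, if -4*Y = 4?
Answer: 0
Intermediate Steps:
Y = -1 (Y = -¼*4 = -1)
U(N, y) = N/5
(U(0, Y)*45)*74 = (((⅕)*0)*45)*74 = (0*45)*74 = 0*74 = 0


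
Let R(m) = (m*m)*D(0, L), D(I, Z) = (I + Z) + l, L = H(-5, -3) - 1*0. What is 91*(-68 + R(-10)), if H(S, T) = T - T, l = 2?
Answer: 12012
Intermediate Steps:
H(S, T) = 0
L = 0 (L = 0 - 1*0 = 0 + 0 = 0)
D(I, Z) = 2 + I + Z (D(I, Z) = (I + Z) + 2 = 2 + I + Z)
R(m) = 2*m² (R(m) = (m*m)*(2 + 0 + 0) = m²*2 = 2*m²)
91*(-68 + R(-10)) = 91*(-68 + 2*(-10)²) = 91*(-68 + 2*100) = 91*(-68 + 200) = 91*132 = 12012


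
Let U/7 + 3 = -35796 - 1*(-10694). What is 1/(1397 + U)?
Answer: -1/174338 ≈ -5.7360e-6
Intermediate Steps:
U = -175735 (U = -21 + 7*(-35796 - 1*(-10694)) = -21 + 7*(-35796 + 10694) = -21 + 7*(-25102) = -21 - 175714 = -175735)
1/(1397 + U) = 1/(1397 - 175735) = 1/(-174338) = -1/174338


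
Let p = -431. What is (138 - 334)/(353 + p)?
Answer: 98/39 ≈ 2.5128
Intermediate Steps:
(138 - 334)/(353 + p) = (138 - 334)/(353 - 431) = -196/(-78) = -196*(-1/78) = 98/39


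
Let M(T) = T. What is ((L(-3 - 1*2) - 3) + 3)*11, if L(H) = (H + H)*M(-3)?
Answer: 330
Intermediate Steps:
L(H) = -6*H (L(H) = (H + H)*(-3) = (2*H)*(-3) = -6*H)
((L(-3 - 1*2) - 3) + 3)*11 = ((-6*(-3 - 1*2) - 3) + 3)*11 = ((-6*(-3 - 2) - 3) + 3)*11 = ((-6*(-5) - 3) + 3)*11 = ((30 - 3) + 3)*11 = (27 + 3)*11 = 30*11 = 330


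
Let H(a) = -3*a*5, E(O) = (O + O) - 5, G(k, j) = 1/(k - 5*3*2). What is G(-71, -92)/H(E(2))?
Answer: -1/1515 ≈ -0.00066007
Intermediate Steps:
G(k, j) = 1/(-30 + k) (G(k, j) = 1/(k - 15*2) = 1/(k - 30) = 1/(-30 + k))
E(O) = -5 + 2*O (E(O) = 2*O - 5 = -5 + 2*O)
H(a) = -15*a
G(-71, -92)/H(E(2)) = 1/((-30 - 71)*((-15*(-5 + 2*2)))) = 1/((-101)*((-15*(-5 + 4)))) = -1/(101*((-15*(-1)))) = -1/101/15 = -1/101*1/15 = -1/1515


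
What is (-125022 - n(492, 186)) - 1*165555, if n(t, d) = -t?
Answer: -290085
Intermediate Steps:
(-125022 - n(492, 186)) - 1*165555 = (-125022 - (-1)*492) - 1*165555 = (-125022 - 1*(-492)) - 165555 = (-125022 + 492) - 165555 = -124530 - 165555 = -290085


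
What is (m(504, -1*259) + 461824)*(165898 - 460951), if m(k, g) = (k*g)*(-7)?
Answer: -405867825528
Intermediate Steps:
m(k, g) = -7*g*k (m(k, g) = (g*k)*(-7) = -7*g*k)
(m(504, -1*259) + 461824)*(165898 - 460951) = (-7*(-1*259)*504 + 461824)*(165898 - 460951) = (-7*(-259)*504 + 461824)*(-295053) = (913752 + 461824)*(-295053) = 1375576*(-295053) = -405867825528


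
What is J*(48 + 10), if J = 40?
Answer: 2320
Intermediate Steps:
J*(48 + 10) = 40*(48 + 10) = 40*58 = 2320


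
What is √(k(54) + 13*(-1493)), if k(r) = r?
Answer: 7*I*√395 ≈ 139.12*I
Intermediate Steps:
√(k(54) + 13*(-1493)) = √(54 + 13*(-1493)) = √(54 - 19409) = √(-19355) = 7*I*√395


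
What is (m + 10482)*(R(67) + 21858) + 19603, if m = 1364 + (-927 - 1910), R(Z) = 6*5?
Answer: 197208595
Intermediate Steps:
R(Z) = 30
m = -1473 (m = 1364 - 2837 = -1473)
(m + 10482)*(R(67) + 21858) + 19603 = (-1473 + 10482)*(30 + 21858) + 19603 = 9009*21888 + 19603 = 197188992 + 19603 = 197208595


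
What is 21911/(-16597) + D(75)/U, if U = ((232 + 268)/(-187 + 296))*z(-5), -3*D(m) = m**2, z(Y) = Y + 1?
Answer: 26785519/265552 ≈ 100.87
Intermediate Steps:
z(Y) = 1 + Y
D(m) = -m**2/3
U = -2000/109 (U = ((232 + 268)/(-187 + 296))*(1 - 5) = (500/109)*(-4) = -2000/109 ≈ -18.349)
21911/(-16597) + D(75)/U = 21911/(-16597) + (-1/3*75**2)/(-2000/109) = 21911*(-1/16597) - 1/3*5625*(-109/2000) = -21911/16597 - 1875*(-109/2000) = -21911/16597 + 1635/16 = 26785519/265552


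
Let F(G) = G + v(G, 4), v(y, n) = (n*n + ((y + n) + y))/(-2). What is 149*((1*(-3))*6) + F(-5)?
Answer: -2692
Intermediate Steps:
v(y, n) = -y - n/2 - n²/2 (v(y, n) = (n² + ((n + y) + y))*(-½) = (n² + (n + 2*y))*(-½) = (n + n² + 2*y)*(-½) = -y - n/2 - n²/2)
F(G) = -10 (F(G) = G + (-G - ½*4 - ½*4²) = G + (-G - 2 - ½*16) = G + (-G - 2 - 8) = G + (-10 - G) = -10)
149*((1*(-3))*6) + F(-5) = 149*((1*(-3))*6) - 10 = 149*(-3*6) - 10 = 149*(-18) - 10 = -2682 - 10 = -2692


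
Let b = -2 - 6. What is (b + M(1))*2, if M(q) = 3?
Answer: -10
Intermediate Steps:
b = -8
(b + M(1))*2 = (-8 + 3)*2 = -5*2 = -10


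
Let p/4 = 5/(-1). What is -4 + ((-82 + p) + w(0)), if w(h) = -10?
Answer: -116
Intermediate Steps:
p = -20 (p = 4*(5/(-1)) = 4*(-1*5) = 4*(-5) = -20)
-4 + ((-82 + p) + w(0)) = -4 + ((-82 - 20) - 10) = -4 + (-102 - 10) = -4 - 112 = -116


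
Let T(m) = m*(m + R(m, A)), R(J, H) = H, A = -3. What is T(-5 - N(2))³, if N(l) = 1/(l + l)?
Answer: 332812557/4096 ≈ 81253.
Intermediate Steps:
N(l) = 1/(2*l)
T(m) = m*(-3 + m) (T(m) = m*(m - 3) = m*(-3 + m))
T(-5 - N(2))³ = ((-5 - 1/(2*2))*(-3 + (-5 - 1/(2*2))))³ = ((-5 - 1*¼)*(-3 + (-5 - 1*¼)))³ = ((-5 - ¼)*(-3 + (-5 - ¼)))³ = (-21*(-3 - 21/4)/4)³ = (-21/4*(-33/4))³ = (693/16)³ = 332812557/4096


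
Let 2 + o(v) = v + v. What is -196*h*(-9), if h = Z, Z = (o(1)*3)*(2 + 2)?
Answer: 0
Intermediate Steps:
o(v) = -2 + 2*v (o(v) = -2 + (v + v) = -2 + 2*v)
Z = 0 (Z = ((-2 + 2*1)*3)*(2 + 2) = ((-2 + 2)*3)*4 = (0*3)*4 = 0*4 = 0)
h = 0
-196*h*(-9) = -0*(-9) = -196*0 = 0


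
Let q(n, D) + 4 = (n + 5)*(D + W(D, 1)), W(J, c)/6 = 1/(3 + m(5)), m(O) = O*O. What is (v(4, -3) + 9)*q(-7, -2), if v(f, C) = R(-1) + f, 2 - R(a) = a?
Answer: -48/7 ≈ -6.8571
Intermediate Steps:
m(O) = O**2
W(J, c) = 3/14 (W(J, c) = 6/(3 + 5**2) = 6/(3 + 25) = 6/28 = 6*(1/28) = 3/14)
q(n, D) = -4 + (5 + n)*(3/14 + D) (q(n, D) = -4 + (n + 5)*(D + 3/14) = -4 + (5 + n)*(3/14 + D))
R(a) = 2 - a
v(f, C) = 3 + f (v(f, C) = (2 - 1*(-1)) + f = (2 + 1) + f = 3 + f)
(v(4, -3) + 9)*q(-7, -2) = ((3 + 4) + 9)*(-41/14 + 5*(-2) + (3/14)*(-7) - 2*(-7)) = (7 + 9)*(-41/14 - 10 - 3/2 + 14) = 16*(-3/7) = -48/7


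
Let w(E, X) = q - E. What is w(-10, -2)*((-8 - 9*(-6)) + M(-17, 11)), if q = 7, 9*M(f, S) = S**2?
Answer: 9095/9 ≈ 1010.6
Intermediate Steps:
M(f, S) = S**2/9
w(E, X) = 7 - E
w(-10, -2)*((-8 - 9*(-6)) + M(-17, 11)) = (7 - 1*(-10))*((-8 - 9*(-6)) + (1/9)*11**2) = (7 + 10)*((-8 + 54) + (1/9)*121) = 17*(46 + 121/9) = 17*(535/9) = 9095/9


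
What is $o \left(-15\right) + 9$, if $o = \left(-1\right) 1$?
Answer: $24$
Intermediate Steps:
$o = -1$
$o \left(-15\right) + 9 = \left(-1\right) \left(-15\right) + 9 = 15 + 9 = 24$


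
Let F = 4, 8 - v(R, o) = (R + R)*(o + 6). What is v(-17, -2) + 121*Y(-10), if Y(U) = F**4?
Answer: 31120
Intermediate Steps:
v(R, o) = 8 - 2*R*(6 + o) (v(R, o) = 8 - (R + R)*(o + 6) = 8 - 2*R*(6 + o))
Y(U) = 256 (Y(U) = 4**4 = 256)
v(-17, -2) + 121*Y(-10) = (8 - 12*(-17) - 2*(-17)*(-2)) + 121*256 = (8 + 204 - 68) + 30976 = 144 + 30976 = 31120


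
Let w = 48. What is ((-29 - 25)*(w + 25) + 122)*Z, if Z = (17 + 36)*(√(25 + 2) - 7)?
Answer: 1417220 - 607380*√3 ≈ 3.6521e+5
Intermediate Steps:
Z = -371 + 159*√3 (Z = 53*(√27 - 7) = 53*(3*√3 - 7) = 53*(-7 + 3*√3) = -371 + 159*√3 ≈ -95.604)
((-29 - 25)*(w + 25) + 122)*Z = ((-29 - 25)*(48 + 25) + 122)*(-371 + 159*√3) = (-54*73 + 122)*(-371 + 159*√3) = (-3942 + 122)*(-371 + 159*√3) = -3820*(-371 + 159*√3) = 1417220 - 607380*√3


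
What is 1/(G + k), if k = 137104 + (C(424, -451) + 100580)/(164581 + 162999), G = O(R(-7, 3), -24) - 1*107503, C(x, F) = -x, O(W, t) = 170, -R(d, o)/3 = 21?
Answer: 81895/2438121084 ≈ 3.3589e-5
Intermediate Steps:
R(d, o) = -63 (R(d, o) = -3*21 = -63)
G = -107333 (G = 170 - 1*107503 = 170 - 107503 = -107333)
k = 11228157119/81895 (k = 137104 + (-1*424 + 100580)/(164581 + 162999) = 137104 + (-424 + 100580)/327580 = 137104 + 100156*(1/327580) = 137104 + 25039/81895 = 11228157119/81895 ≈ 1.3710e+5)
1/(G + k) = 1/(-107333 + 11228157119/81895) = 1/(2438121084/81895) = 81895/2438121084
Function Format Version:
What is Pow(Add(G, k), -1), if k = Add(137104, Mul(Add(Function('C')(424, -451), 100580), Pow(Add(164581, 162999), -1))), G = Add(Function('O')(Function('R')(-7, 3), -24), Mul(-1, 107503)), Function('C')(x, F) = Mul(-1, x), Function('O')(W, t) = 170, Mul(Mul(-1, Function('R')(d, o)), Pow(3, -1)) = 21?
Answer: Rational(81895, 2438121084) ≈ 3.3589e-5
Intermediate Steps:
Function('R')(d, o) = -63 (Function('R')(d, o) = Mul(-3, 21) = -63)
G = -107333 (G = Add(170, Mul(-1, 107503)) = Add(170, -107503) = -107333)
k = Rational(11228157119, 81895) (k = Add(137104, Mul(Add(Mul(-1, 424), 100580), Pow(Add(164581, 162999), -1))) = Add(137104, Mul(Add(-424, 100580), Pow(327580, -1))) = Add(137104, Mul(100156, Rational(1, 327580))) = Add(137104, Rational(25039, 81895)) = Rational(11228157119, 81895) ≈ 1.3710e+5)
Pow(Add(G, k), -1) = Pow(Add(-107333, Rational(11228157119, 81895)), -1) = Pow(Rational(2438121084, 81895), -1) = Rational(81895, 2438121084)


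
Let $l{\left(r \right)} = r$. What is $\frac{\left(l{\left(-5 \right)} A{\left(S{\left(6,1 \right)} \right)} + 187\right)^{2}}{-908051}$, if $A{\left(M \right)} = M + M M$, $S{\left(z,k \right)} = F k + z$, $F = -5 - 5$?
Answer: $- \frac{16129}{908051} \approx -0.017762$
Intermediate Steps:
$F = -10$
$S{\left(z,k \right)} = z - 10 k$ ($S{\left(z,k \right)} = - 10 k + z = z - 10 k$)
$A{\left(M \right)} = M + M^{2}$
$\frac{\left(l{\left(-5 \right)} A{\left(S{\left(6,1 \right)} \right)} + 187\right)^{2}}{-908051} = \frac{\left(- 5 \left(6 - 10\right) \left(1 + \left(6 - 10\right)\right) + 187\right)^{2}}{-908051} = \left(- 5 \left(6 - 10\right) \left(1 + \left(6 - 10\right)\right) + 187\right)^{2} \left(- \frac{1}{908051}\right) = \left(- 5 \left(- 4 \left(1 - 4\right)\right) + 187\right)^{2} \left(- \frac{1}{908051}\right) = \left(- 5 \left(\left(-4\right) \left(-3\right)\right) + 187\right)^{2} \left(- \frac{1}{908051}\right) = \left(\left(-5\right) 12 + 187\right)^{2} \left(- \frac{1}{908051}\right) = \left(-60 + 187\right)^{2} \left(- \frac{1}{908051}\right) = 127^{2} \left(- \frac{1}{908051}\right) = 16129 \left(- \frac{1}{908051}\right) = - \frac{16129}{908051}$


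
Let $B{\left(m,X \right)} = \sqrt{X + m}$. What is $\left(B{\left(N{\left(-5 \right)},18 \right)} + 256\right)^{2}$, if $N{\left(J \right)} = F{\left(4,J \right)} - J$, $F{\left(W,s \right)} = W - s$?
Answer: $65568 + 2048 \sqrt{2} \approx 68464.0$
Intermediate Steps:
$N{\left(J \right)} = 4 - 2 J$ ($N{\left(J \right)} = \left(4 - J\right) - J = 4 - 2 J$)
$\left(B{\left(N{\left(-5 \right)},18 \right)} + 256\right)^{2} = \left(\sqrt{18 + \left(4 - -10\right)} + 256\right)^{2} = \left(\sqrt{18 + \left(4 + 10\right)} + 256\right)^{2} = \left(\sqrt{18 + 14} + 256\right)^{2} = \left(\sqrt{32} + 256\right)^{2} = \left(4 \sqrt{2} + 256\right)^{2} = \left(256 + 4 \sqrt{2}\right)^{2}$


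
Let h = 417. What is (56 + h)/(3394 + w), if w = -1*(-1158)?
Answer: 473/4552 ≈ 0.10391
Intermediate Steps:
w = 1158
(56 + h)/(3394 + w) = (56 + 417)/(3394 + 1158) = 473/4552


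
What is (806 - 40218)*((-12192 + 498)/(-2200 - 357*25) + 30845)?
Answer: -13524713316428/11125 ≈ -1.2157e+9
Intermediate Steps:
(806 - 40218)*((-12192 + 498)/(-2200 - 357*25) + 30845) = -39412*(-11694/(-2200 - 8925) + 30845) = -39412*(-11694/(-11125) + 30845) = -39412*(-11694*(-1/11125) + 30845) = -39412*(11694/11125 + 30845) = -39412*343162319/11125 = -13524713316428/11125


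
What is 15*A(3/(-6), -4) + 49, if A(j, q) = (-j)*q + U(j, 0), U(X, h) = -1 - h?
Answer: 4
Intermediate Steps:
A(j, q) = -1 - j*q (A(j, q) = (-j)*q + (-1 - 1*0) = -j*q + (-1 + 0) = -j*q - 1 = -1 - j*q)
15*A(3/(-6), -4) + 49 = 15*(-1 - 1*3/(-6)*(-4)) + 49 = 15*(-1 - 1*3*(-1/6)*(-4)) + 49 = 15*(-1 - 1*(-1/2)*(-4)) + 49 = 15*(-1 - 2) + 49 = 15*(-3) + 49 = -45 + 49 = 4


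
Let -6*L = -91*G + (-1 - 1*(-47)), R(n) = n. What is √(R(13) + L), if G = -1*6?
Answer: I*√771/3 ≈ 9.2556*I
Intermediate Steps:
G = -6
L = -296/3 (L = -(-91*(-6) + (-1 - 1*(-47)))/6 = -(546 + (-1 + 47))/6 = -(546 + 46)/6 = -⅙*592 = -296/3 ≈ -98.667)
√(R(13) + L) = √(13 - 296/3) = √(-257/3) = I*√771/3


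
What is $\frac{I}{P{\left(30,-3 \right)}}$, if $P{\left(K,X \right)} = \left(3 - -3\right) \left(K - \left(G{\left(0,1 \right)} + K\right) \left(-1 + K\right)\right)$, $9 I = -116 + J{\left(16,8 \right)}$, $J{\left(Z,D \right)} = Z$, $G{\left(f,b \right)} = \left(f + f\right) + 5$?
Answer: $\frac{10}{5319} \approx 0.0018801$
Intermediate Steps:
$G{\left(f,b \right)} = 5 + 2 f$ ($G{\left(f,b \right)} = 2 f + 5 = 5 + 2 f$)
$I = - \frac{100}{9}$ ($I = \frac{-116 + 16}{9} = \frac{1}{9} \left(-100\right) = - \frac{100}{9} \approx -11.111$)
$P{\left(K,X \right)} = 6 K - 6 \left(-1 + K\right) \left(5 + K\right)$ ($P{\left(K,X \right)} = \left(3 - -3\right) \left(K - \left(\left(5 + 2 \cdot 0\right) + K\right) \left(-1 + K\right)\right) = \left(3 + 3\right) \left(K - \left(\left(5 + 0\right) + K\right) \left(-1 + K\right)\right) = 6 \left(K - \left(5 + K\right) \left(-1 + K\right)\right) = 6 \left(K - \left(-1 + K\right) \left(5 + K\right)\right) = 6 K - 6 \left(-1 + K\right) \left(5 + K\right)$)
$\frac{I}{P{\left(30,-3 \right)}} = - \frac{100}{9 \left(30 - 540 - 6 \cdot 30^{2}\right)} = - \frac{100}{9 \left(30 - 540 - 5400\right)} = - \frac{100}{9 \left(-5910\right)} = \left(- \frac{100}{9}\right) \left(- \frac{1}{5910}\right) = \frac{10}{5319}$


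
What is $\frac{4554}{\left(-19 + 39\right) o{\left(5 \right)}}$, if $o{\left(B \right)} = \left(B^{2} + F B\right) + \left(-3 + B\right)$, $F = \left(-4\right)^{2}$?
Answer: $\frac{2277}{1070} \approx 2.128$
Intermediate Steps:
$F = 16$
$o{\left(B \right)} = -3 + B^{2} + 17 B$ ($o{\left(B \right)} = \left(B^{2} + 16 B\right) + \left(-3 + B\right) = -3 + B^{2} + 17 B$)
$\frac{4554}{\left(-19 + 39\right) o{\left(5 \right)}} = \frac{4554}{\left(-19 + 39\right) \left(-3 + 5^{2} + 17 \cdot 5\right)} = \frac{4554}{20 \left(-3 + 25 + 85\right)} = \frac{4554}{20 \cdot 107} = \frac{4554}{2140} = 4554 \cdot \frac{1}{2140} = \frac{2277}{1070}$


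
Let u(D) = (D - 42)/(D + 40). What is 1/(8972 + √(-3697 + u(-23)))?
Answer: 76262/684254121 - I*√1069538/1368508242 ≈ 0.00011145 - 7.557e-7*I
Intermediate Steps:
u(D) = (-42 + D)/(40 + D)
1/(8972 + √(-3697 + u(-23))) = 1/(8972 + √(-3697 + (-42 - 23)/(40 - 23))) = 1/(8972 + √(-3697 - 65/17)) = 1/(8972 + √(-62914/17)) = 1/(8972 + I*√1069538/17)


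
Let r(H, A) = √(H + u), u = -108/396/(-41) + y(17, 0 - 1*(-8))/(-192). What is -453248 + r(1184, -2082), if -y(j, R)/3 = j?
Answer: -453248 + √15416458585/3608 ≈ -4.5321e+5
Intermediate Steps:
y(j, R) = -3*j
u = 7859/28864 (u = -108/396/(-41) - 3*17/(-192) = -108*1/396*(-1/41) - 51*(-1/192) = -3/11*(-1/41) + 17/64 = 3/451 + 17/64 = 7859/28864 ≈ 0.27228)
r(H, A) = √(7859/28864 + H) (r(H, A) = √(H + 7859/28864) = √(7859/28864 + H))
-453248 + r(1184, -2082) = -453248 + √(3544409 + 13017664*1184)/3608 = -453248 + √(3544409 + 15412914176)/3608 = -453248 + √15416458585/3608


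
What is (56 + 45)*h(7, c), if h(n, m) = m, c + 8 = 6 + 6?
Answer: 404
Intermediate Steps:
c = 4 (c = -8 + (6 + 6) = -8 + 12 = 4)
(56 + 45)*h(7, c) = (56 + 45)*4 = 101*4 = 404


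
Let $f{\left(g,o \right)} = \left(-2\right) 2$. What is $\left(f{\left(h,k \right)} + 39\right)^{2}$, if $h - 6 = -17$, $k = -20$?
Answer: $1225$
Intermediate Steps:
$h = -11$ ($h = 6 - 17 = -11$)
$f{\left(g,o \right)} = -4$
$\left(f{\left(h,k \right)} + 39\right)^{2} = \left(-4 + 39\right)^{2} = 35^{2} = 1225$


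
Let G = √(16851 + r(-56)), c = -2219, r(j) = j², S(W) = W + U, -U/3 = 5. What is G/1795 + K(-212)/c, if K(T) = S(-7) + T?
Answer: 234/2219 + √19987/1795 ≈ 0.18421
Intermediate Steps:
U = -15 (U = -3*5 = -15)
S(W) = -15 + W (S(W) = W - 15 = -15 + W)
K(T) = -22 + T (K(T) = (-15 - 7) + T = -22 + T)
G = √19987 (G = √(16851 + (-56)²) = √(16851 + 3136) = √19987 ≈ 141.38)
G/1795 + K(-212)/c = √19987/1795 + (-22 - 212)/(-2219) = √19987*(1/1795) - 234*(-1/2219) = √19987/1795 + 234/2219 = 234/2219 + √19987/1795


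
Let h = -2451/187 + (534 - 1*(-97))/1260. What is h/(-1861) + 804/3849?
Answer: 121325851189/562581156060 ≈ 0.21566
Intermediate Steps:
h = -2970263/235620 (h = -2451*1/187 + (534 + 97)*(1/1260) = -2451/187 + 631*(1/1260) = -2451/187 + 631/1260 = -2970263/235620 ≈ -12.606)
h/(-1861) + 804/3849 = -2970263/235620/(-1861) + 804/3849 = -2970263/235620*(-1/1861) + 804*(1/3849) = 2970263/438488820 + 268/1283 = 121325851189/562581156060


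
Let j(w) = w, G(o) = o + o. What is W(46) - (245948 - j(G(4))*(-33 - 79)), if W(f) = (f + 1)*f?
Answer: -244682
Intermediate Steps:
G(o) = 2*o
W(f) = f*(1 + f) (W(f) = (1 + f)*f = f*(1 + f))
W(46) - (245948 - j(G(4))*(-33 - 79)) = 46*(1 + 46) - (245948 - 2*4*(-33 - 79)) = 46*47 - (245948 - 8*(-112)) = 2162 - (245948 - 1*(-896)) = 2162 - (245948 + 896) = 2162 - 1*246844 = 2162 - 246844 = -244682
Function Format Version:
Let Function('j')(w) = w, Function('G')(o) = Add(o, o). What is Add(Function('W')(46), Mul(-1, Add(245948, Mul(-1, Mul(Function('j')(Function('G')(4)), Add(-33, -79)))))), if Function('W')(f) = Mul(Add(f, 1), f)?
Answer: -244682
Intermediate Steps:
Function('G')(o) = Mul(2, o)
Function('W')(f) = Mul(f, Add(1, f)) (Function('W')(f) = Mul(Add(1, f), f) = Mul(f, Add(1, f)))
Add(Function('W')(46), Mul(-1, Add(245948, Mul(-1, Mul(Function('j')(Function('G')(4)), Add(-33, -79)))))) = Add(Mul(46, Add(1, 46)), Mul(-1, Add(245948, Mul(-1, Mul(Mul(2, 4), Add(-33, -79)))))) = Add(Mul(46, 47), Mul(-1, Add(245948, Mul(-1, Mul(8, -112))))) = Add(2162, Mul(-1, Add(245948, Mul(-1, -896)))) = Add(2162, Mul(-1, Add(245948, 896))) = Add(2162, Mul(-1, 246844)) = Add(2162, -246844) = -244682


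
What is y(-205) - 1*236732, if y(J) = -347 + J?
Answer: -237284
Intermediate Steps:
y(-205) - 1*236732 = (-347 - 205) - 1*236732 = -552 - 236732 = -237284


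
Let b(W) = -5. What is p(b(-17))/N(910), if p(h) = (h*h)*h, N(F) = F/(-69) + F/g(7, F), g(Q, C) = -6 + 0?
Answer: 69/91 ≈ 0.75824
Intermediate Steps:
g(Q, C) = -6
N(F) = -25*F/138 (N(F) = F/(-69) + F/(-6) = F*(-1/69) + F*(-⅙) = -F/69 - F/6 = -25*F/138)
p(h) = h³ (p(h) = h²*h = h³)
p(b(-17))/N(910) = (-5)³/((-25/138*910)) = -125/(-11375/69) = -125*(-69/11375) = 69/91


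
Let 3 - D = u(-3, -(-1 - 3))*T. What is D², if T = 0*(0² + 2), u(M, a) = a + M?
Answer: 9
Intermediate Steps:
u(M, a) = M + a
T = 0 (T = 0*(0 + 2) = 0*2 = 0)
D = 3 (D = 3 - (-3 - (-1 - 3))*0 = 3 - (-3 - 1*(-4))*0 = 3 - (-3 + 4)*0 = 3 - 0 = 3 - 1*0 = 3 + 0 = 3)
D² = 3² = 9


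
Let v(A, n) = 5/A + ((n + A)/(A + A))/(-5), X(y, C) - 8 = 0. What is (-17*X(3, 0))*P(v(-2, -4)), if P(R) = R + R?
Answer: 3808/5 ≈ 761.60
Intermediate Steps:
X(y, C) = 8 (X(y, C) = 8 + 0 = 8)
v(A, n) = 5/A - (A + n)/(10*A) (v(A, n) = 5/A + ((A + n)/((2*A)))*(-⅕) = 5/A + ((A + n)*(1/(2*A)))*(-⅕) = 5/A + ((A + n)/(2*A))*(-⅕) = 5/A - (A + n)/(10*A))
P(R) = 2*R
(-17*X(3, 0))*P(v(-2, -4)) = (-17*8)*(2*((⅒)*(50 - 1*(-2) - 1*(-4))/(-2))) = -272*(⅒)*(-½)*(50 + 2 + 4) = -272*(⅒)*(-½)*56 = -272*(-14)/5 = -136*(-28/5) = 3808/5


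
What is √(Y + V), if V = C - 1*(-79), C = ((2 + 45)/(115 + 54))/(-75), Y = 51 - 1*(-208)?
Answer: √12852309/195 ≈ 18.385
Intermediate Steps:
Y = 259 (Y = 51 + 208 = 259)
C = -47/12675 (C = (47/169)*(-1/75) = -47/12675 ≈ -0.0037081)
V = 1001278/12675 (V = -47/12675 - 1*(-79) = -47/12675 + 79 = 1001278/12675 ≈ 78.996)
√(Y + V) = √(259 + 1001278/12675) = √(4284103/12675) = √12852309/195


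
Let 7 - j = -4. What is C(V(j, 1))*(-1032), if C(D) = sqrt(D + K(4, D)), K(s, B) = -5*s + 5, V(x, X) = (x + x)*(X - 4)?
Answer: -9288*I ≈ -9288.0*I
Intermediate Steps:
j = 11 (j = 7 - 1*(-4) = 7 + 4 = 11)
V(x, X) = 2*x*(-4 + X) (V(x, X) = (2*x)*(-4 + X) = 2*x*(-4 + X))
K(s, B) = 5 - 5*s
C(D) = sqrt(-15 + D) (C(D) = sqrt(D + (5 - 5*4)) = sqrt(D + (5 - 20)) = sqrt(D - 15) = sqrt(-15 + D))
C(V(j, 1))*(-1032) = sqrt(-15 + 2*11*(-4 + 1))*(-1032) = sqrt(-15 + 2*11*(-3))*(-1032) = sqrt(-15 - 66)*(-1032) = sqrt(-81)*(-1032) = (9*I)*(-1032) = -9288*I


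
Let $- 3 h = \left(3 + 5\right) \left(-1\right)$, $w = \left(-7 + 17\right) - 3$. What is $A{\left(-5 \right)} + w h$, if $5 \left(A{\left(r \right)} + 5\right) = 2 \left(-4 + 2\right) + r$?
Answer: $\frac{178}{15} \approx 11.867$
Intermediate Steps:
$w = 7$ ($w = 10 - 3 = 7$)
$A{\left(r \right)} = - \frac{29}{5} + \frac{r}{5}$ ($A{\left(r \right)} = -5 + \frac{2 \left(-4 + 2\right) + r}{5} = -5 + \frac{2 \left(-2\right) + r}{5} = -5 + \frac{-4 + r}{5} = -5 + \left(- \frac{4}{5} + \frac{r}{5}\right) = - \frac{29}{5} + \frac{r}{5}$)
$h = \frac{8}{3}$ ($h = - \frac{\left(3 + 5\right) \left(-1\right)}{3} = - \frac{8 \left(-1\right)}{3} = \left(- \frac{1}{3}\right) \left(-8\right) = \frac{8}{3} \approx 2.6667$)
$A{\left(-5 \right)} + w h = \left(- \frac{29}{5} + \frac{1}{5} \left(-5\right)\right) + 7 \cdot \frac{8}{3} = \left(- \frac{29}{5} - 1\right) + \frac{56}{3} = - \frac{34}{5} + \frac{56}{3} = \frac{178}{15}$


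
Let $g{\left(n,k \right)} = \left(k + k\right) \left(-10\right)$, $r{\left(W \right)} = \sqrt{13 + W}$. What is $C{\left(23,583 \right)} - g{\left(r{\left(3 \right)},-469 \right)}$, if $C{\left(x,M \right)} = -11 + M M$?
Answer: $330498$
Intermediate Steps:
$C{\left(x,M \right)} = -11 + M^{2}$
$g{\left(n,k \right)} = - 20 k$ ($g{\left(n,k \right)} = 2 k \left(-10\right) = - 20 k$)
$C{\left(23,583 \right)} - g{\left(r{\left(3 \right)},-469 \right)} = \left(-11 + 583^{2}\right) - \left(-20\right) \left(-469\right) = \left(-11 + 339889\right) - 9380 = 339878 - 9380 = 330498$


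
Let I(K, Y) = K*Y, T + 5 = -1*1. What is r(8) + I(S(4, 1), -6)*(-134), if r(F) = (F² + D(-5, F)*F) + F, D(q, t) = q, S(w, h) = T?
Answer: -4792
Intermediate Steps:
T = -6 (T = -5 - 1*1 = -5 - 1 = -6)
S(w, h) = -6
r(F) = F² - 4*F (r(F) = (F² - 5*F) + F = F² - 4*F)
r(8) + I(S(4, 1), -6)*(-134) = 8*(-4 + 8) - 6*(-6)*(-134) = 8*4 + 36*(-134) = 32 - 4824 = -4792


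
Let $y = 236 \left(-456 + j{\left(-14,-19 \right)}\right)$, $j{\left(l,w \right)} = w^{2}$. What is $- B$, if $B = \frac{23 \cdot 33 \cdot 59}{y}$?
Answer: $\frac{759}{380} \approx 1.9974$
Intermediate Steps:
$y = -22420$ ($y = 236 \left(-456 + \left(-19\right)^{2}\right) = 236 \left(-456 + 361\right) = 236 \left(-95\right) = -22420$)
$B = - \frac{759}{380}$ ($B = \frac{23 \cdot 33 \cdot 59}{-22420} = 759 \cdot 59 \left(- \frac{1}{22420}\right) = 44781 \left(- \frac{1}{22420}\right) = - \frac{759}{380} \approx -1.9974$)
$- B = \left(-1\right) \left(- \frac{759}{380}\right) = \frac{759}{380}$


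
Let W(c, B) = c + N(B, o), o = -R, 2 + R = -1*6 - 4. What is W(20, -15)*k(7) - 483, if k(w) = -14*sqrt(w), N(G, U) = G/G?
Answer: -483 - 294*sqrt(7) ≈ -1260.9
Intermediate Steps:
R = -12 (R = -2 + (-1*6 - 4) = -2 + (-6 - 4) = -2 - 10 = -12)
o = 12 (o = -1*(-12) = 12)
N(G, U) = 1
W(c, B) = 1 + c (W(c, B) = c + 1 = 1 + c)
W(20, -15)*k(7) - 483 = (1 + 20)*(-14*sqrt(7)) - 483 = 21*(-14*sqrt(7)) - 483 = -294*sqrt(7) - 483 = -483 - 294*sqrt(7)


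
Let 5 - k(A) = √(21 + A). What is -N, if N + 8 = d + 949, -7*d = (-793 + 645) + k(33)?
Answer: -6730/7 - 3*√6/7 ≈ -962.48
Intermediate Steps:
k(A) = 5 - √(21 + A)
d = 143/7 + 3*√6/7 (d = -((-793 + 645) + (5 - √(21 + 33)))/7 = -(-148 + (5 - √54))/7 = -(-148 + (5 - 3*√6))/7 = -(-143 - 3*√6)/7 = 143/7 + 3*√6/7 ≈ 21.478)
N = 6730/7 + 3*√6/7 (N = -8 + ((143/7 + 3*√6/7) + 949) = -8 + (6786/7 + 3*√6/7) = 6730/7 + 3*√6/7 ≈ 962.48)
-N = -(6730/7 + 3*√6/7) = -6730/7 - 3*√6/7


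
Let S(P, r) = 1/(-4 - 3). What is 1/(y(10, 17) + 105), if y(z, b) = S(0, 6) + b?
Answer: 7/853 ≈ 0.0082063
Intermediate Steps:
S(P, r) = -1/7 (S(P, r) = 1/(-7) = -1/7)
y(z, b) = -1/7 + b
1/(y(10, 17) + 105) = 1/((-1/7 + 17) + 105) = 1/(118/7 + 105) = 1/(853/7) = 7/853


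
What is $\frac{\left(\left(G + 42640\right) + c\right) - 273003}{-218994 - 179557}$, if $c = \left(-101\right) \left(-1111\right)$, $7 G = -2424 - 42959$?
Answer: $\frac{872447}{2789857} \approx 0.31272$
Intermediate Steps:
$G = - \frac{45383}{7}$ ($G = \frac{-2424 - 42959}{7} = \frac{1}{7} \left(-45383\right) = - \frac{45383}{7} \approx -6483.3$)
$c = 112211$
$\frac{\left(\left(G + 42640\right) + c\right) - 273003}{-218994 - 179557} = \frac{\left(\left(- \frac{45383}{7} + 42640\right) + 112211\right) - 273003}{-218994 - 179557} = \frac{\left(\frac{253097}{7} + 112211\right) - 273003}{-398551} = \left(\frac{1038574}{7} - 273003\right) \left(- \frac{1}{398551}\right) = \left(- \frac{872447}{7}\right) \left(- \frac{1}{398551}\right) = \frac{872447}{2789857}$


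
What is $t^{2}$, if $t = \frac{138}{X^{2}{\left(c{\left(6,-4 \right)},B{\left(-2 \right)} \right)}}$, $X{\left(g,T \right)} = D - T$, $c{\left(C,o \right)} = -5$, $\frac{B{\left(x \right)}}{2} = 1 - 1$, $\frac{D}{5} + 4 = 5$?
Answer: $\frac{19044}{625} \approx 30.47$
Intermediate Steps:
$D = 5$ ($D = -20 + 5 \cdot 5 = -20 + 25 = 5$)
$B{\left(x \right)} = 0$ ($B{\left(x \right)} = 2 \left(1 - 1\right) = 2 \cdot 0 = 0$)
$X{\left(g,T \right)} = 5 - T$
$t = \frac{138}{25}$ ($t = \frac{138}{\left(5 - 0\right)^{2}} = \frac{138}{\left(5 + 0\right)^{2}} = \frac{138}{5^{2}} = \frac{138}{25} \approx 5.52$)
$t^{2} = \left(\frac{138}{25}\right)^{2} = \frac{19044}{625}$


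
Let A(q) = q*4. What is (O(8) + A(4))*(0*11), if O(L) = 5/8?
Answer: 0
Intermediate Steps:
O(L) = 5/8 (O(L) = 5*(1/8) = 5/8)
A(q) = 4*q
(O(8) + A(4))*(0*11) = (5/8 + 4*4)*(0*11) = (5/8 + 16)*0 = (133/8)*0 = 0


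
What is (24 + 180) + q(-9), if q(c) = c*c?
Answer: 285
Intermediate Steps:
q(c) = c²
(24 + 180) + q(-9) = (24 + 180) + (-9)² = 204 + 81 = 285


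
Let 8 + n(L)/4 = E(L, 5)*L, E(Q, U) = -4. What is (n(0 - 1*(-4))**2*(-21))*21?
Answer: -4064256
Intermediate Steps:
n(L) = -32 - 16*L (n(L) = -32 + 4*(-4*L) = -32 - 16*L)
(n(0 - 1*(-4))**2*(-21))*21 = ((-32 - 16*(0 - 1*(-4)))**2*(-21))*21 = ((-32 - 16*(0 + 4))**2*(-21))*21 = ((-32 - 16*4)**2*(-21))*21 = ((-32 - 64)**2*(-21))*21 = ((-96)**2*(-21))*21 = (9216*(-21))*21 = -193536*21 = -4064256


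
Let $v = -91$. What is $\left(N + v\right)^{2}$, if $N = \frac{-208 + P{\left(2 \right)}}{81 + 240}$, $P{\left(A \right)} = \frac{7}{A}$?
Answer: $\frac{3461086561}{412164} \approx 8397.4$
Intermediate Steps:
$N = - \frac{409}{642}$ ($N = \frac{-208 + \frac{7}{2}}{81 + 240} = \frac{-208 + 7 \cdot \frac{1}{2}}{321} = \left(-208 + \frac{7}{2}\right) \frac{1}{321} = \left(- \frac{409}{2}\right) \frac{1}{321} = - \frac{409}{642} \approx -0.63707$)
$\left(N + v\right)^{2} = \left(- \frac{409}{642} - 91\right)^{2} = \left(- \frac{58831}{642}\right)^{2} = \frac{3461086561}{412164}$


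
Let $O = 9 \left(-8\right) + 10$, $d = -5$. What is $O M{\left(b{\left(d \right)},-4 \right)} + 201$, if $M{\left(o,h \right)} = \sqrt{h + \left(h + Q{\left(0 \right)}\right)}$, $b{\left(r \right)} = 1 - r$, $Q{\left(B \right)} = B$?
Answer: $201 - 124 i \sqrt{2} \approx 201.0 - 175.36 i$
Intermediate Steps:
$O = -62$ ($O = -72 + 10 = -62$)
$M{\left(o,h \right)} = \sqrt{2} \sqrt{h}$ ($M{\left(o,h \right)} = \sqrt{h + \left(h + 0\right)} = \sqrt{h + h} = \sqrt{2 h} = \sqrt{2} \sqrt{h}$)
$O M{\left(b{\left(d \right)},-4 \right)} + 201 = - 62 \sqrt{2} \sqrt{-4} + 201 = - 62 \sqrt{2} \cdot 2 i + 201 = - 62 \cdot 2 i \sqrt{2} + 201 = - 124 i \sqrt{2} + 201 = 201 - 124 i \sqrt{2}$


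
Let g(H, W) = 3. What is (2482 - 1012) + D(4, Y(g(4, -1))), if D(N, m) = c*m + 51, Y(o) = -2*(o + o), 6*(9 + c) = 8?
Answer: 1613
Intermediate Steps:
c = -23/3 (c = -9 + (⅙)*8 = -9 + 4/3 = -23/3 ≈ -7.6667)
Y(o) = -4*o
D(N, m) = 51 - 23*m/3 (D(N, m) = -23*m/3 + 51 = 51 - 23*m/3)
(2482 - 1012) + D(4, Y(g(4, -1))) = (2482 - 1012) + (51 - (-92)*3/3) = 1470 + (51 - 23/3*(-12)) = 1470 + (51 + 92) = 1470 + 143 = 1613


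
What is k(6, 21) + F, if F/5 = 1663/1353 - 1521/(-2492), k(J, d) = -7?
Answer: 7408813/3371676 ≈ 2.1974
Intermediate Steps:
F = 31010545/3371676 (F = 5*(1663/1353 - 1521/(-2492)) = 5*(1663*(1/1353) - 1521*(-1/2492)) = 5*(1663/1353 + 1521/2492) = 5*(6202109/3371676) = 31010545/3371676 ≈ 9.1974)
k(6, 21) + F = -7 + 31010545/3371676 = 7408813/3371676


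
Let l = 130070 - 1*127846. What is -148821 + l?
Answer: -146597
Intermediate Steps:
l = 2224 (l = 130070 - 127846 = 2224)
-148821 + l = -148821 + 2224 = -146597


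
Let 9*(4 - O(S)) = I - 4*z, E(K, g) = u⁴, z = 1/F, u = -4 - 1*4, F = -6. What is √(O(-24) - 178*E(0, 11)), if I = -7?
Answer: I*√59055747/9 ≈ 853.86*I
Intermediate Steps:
u = -8 (u = -4 - 4 = -8)
z = -⅙ (z = 1/(-6) = -⅙ ≈ -0.16667)
E(K, g) = 4096 (E(K, g) = (-8)⁴ = 4096)
O(S) = 127/27 (O(S) = 4 - (-7 - 4*(-⅙))/9 = 4 - (-7 + ⅔)/9 = 4 - ⅑*(-19/3) = 4 + 19/27 = 127/27)
√(O(-24) - 178*E(0, 11)) = √(127/27 - 178*4096) = √(127/27 - 729088) = √(-19685249/27) = I*√59055747/9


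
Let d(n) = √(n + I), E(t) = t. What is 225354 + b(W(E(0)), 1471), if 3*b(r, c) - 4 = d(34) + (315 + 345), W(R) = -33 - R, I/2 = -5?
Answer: 676726/3 + 2*√6/3 ≈ 2.2558e+5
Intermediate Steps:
I = -10 (I = 2*(-5) = -10)
d(n) = √(-10 + n) (d(n) = √(n - 10) = √(-10 + n))
b(r, c) = 664/3 + 2*√6/3 (b(r, c) = 4/3 + (√(-10 + 34) + (315 + 345))/3 = 4/3 + (√24 + 660)/3 = 4/3 + (2*√6 + 660)/3 = 4/3 + (660 + 2*√6)/3 = 4/3 + (220 + 2*√6/3) = 664/3 + 2*√6/3)
225354 + b(W(E(0)), 1471) = 225354 + (664/3 + 2*√6/3) = 676726/3 + 2*√6/3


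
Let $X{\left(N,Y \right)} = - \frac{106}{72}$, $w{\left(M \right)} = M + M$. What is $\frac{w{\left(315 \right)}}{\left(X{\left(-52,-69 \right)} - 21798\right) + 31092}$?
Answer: $\frac{22680}{334531} \approx 0.067796$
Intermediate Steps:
$w{\left(M \right)} = 2 M$
$X{\left(N,Y \right)} = - \frac{53}{36}$ ($X{\left(N,Y \right)} = \left(-106\right) \frac{1}{72} = - \frac{53}{36}$)
$\frac{w{\left(315 \right)}}{\left(X{\left(-52,-69 \right)} - 21798\right) + 31092} = \frac{2 \cdot 315}{\left(- \frac{53}{36} - 21798\right) + 31092} = \frac{630}{- \frac{784781}{36} + 31092} = \frac{630}{\frac{334531}{36}} = 630 \cdot \frac{36}{334531} = \frac{22680}{334531}$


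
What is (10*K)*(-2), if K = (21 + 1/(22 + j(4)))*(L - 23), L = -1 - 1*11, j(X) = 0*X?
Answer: 162050/11 ≈ 14732.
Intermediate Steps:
j(X) = 0
L = -12 (L = -1 - 11 = -12)
K = -16205/22 (K = (21 + 1/(22 + 0))*(-12 - 23) = (21 + 1/22)*(-35) = (463/22)*(-35) = -16205/22 ≈ -736.59)
(10*K)*(-2) = (10*(-16205/22))*(-2) = -81025/11*(-2) = 162050/11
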